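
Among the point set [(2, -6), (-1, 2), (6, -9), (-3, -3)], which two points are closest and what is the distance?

Computing all pairwise distances among 4 points:

d((2, -6), (-1, 2)) = 8.544
d((2, -6), (6, -9)) = 5.0 <-- minimum
d((2, -6), (-3, -3)) = 5.831
d((-1, 2), (6, -9)) = 13.0384
d((-1, 2), (-3, -3)) = 5.3852
d((6, -9), (-3, -3)) = 10.8167

Closest pair: (2, -6) and (6, -9) with distance 5.0

The closest pair is (2, -6) and (6, -9) with Euclidean distance 5.0. For 4 points, brute-force pairwise comparison is shown above. For large n, the divide-and-conquer algorithm (sort by x, recurse on halves, check the dividing strip) achieves O(n log n).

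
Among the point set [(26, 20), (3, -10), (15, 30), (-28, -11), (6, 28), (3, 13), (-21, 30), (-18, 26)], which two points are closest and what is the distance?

Computing all pairwise distances among 8 points:

d((26, 20), (3, -10)) = 37.8021
d((26, 20), (15, 30)) = 14.8661
d((26, 20), (-28, -11)) = 62.2656
d((26, 20), (6, 28)) = 21.5407
d((26, 20), (3, 13)) = 24.0416
d((26, 20), (-21, 30)) = 48.0521
d((26, 20), (-18, 26)) = 44.4072
d((3, -10), (15, 30)) = 41.7612
d((3, -10), (-28, -11)) = 31.0161
d((3, -10), (6, 28)) = 38.1182
d((3, -10), (3, 13)) = 23.0
d((3, -10), (-21, 30)) = 46.6476
d((3, -10), (-18, 26)) = 41.6773
d((15, 30), (-28, -11)) = 59.4138
d((15, 30), (6, 28)) = 9.2195
d((15, 30), (3, 13)) = 20.8087
d((15, 30), (-21, 30)) = 36.0
d((15, 30), (-18, 26)) = 33.2415
d((-28, -11), (6, 28)) = 51.7397
d((-28, -11), (3, 13)) = 39.2046
d((-28, -11), (-21, 30)) = 41.5933
d((-28, -11), (-18, 26)) = 38.3275
d((6, 28), (3, 13)) = 15.2971
d((6, 28), (-21, 30)) = 27.074
d((6, 28), (-18, 26)) = 24.0832
d((3, 13), (-21, 30)) = 29.4109
d((3, 13), (-18, 26)) = 24.6982
d((-21, 30), (-18, 26)) = 5.0 <-- minimum

Closest pair: (-21, 30) and (-18, 26) with distance 5.0

The closest pair is (-21, 30) and (-18, 26) with Euclidean distance 5.0. For 8 points, brute-force pairwise comparison is shown above. For large n, the divide-and-conquer algorithm (sort by x, recurse on halves, check the dividing strip) achieves O(n log n).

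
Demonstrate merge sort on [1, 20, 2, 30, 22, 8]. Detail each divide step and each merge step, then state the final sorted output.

Merge sort trace:

Split: [1, 20, 2, 30, 22, 8] -> [1, 20, 2] and [30, 22, 8]
  Split: [1, 20, 2] -> [1] and [20, 2]
    Split: [20, 2] -> [20] and [2]
    Merge: [20] + [2] -> [2, 20]
  Merge: [1] + [2, 20] -> [1, 2, 20]
  Split: [30, 22, 8] -> [30] and [22, 8]
    Split: [22, 8] -> [22] and [8]
    Merge: [22] + [8] -> [8, 22]
  Merge: [30] + [8, 22] -> [8, 22, 30]
Merge: [1, 2, 20] + [8, 22, 30] -> [1, 2, 8, 20, 22, 30]

Final sorted array: [1, 2, 8, 20, 22, 30]

The merge sort proceeds by recursively splitting the array and merging sorted halves.
After all merges, the sorted array is [1, 2, 8, 20, 22, 30].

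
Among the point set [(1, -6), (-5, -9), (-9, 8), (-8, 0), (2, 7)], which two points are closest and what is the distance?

Computing all pairwise distances among 5 points:

d((1, -6), (-5, -9)) = 6.7082 <-- minimum
d((1, -6), (-9, 8)) = 17.2047
d((1, -6), (-8, 0)) = 10.8167
d((1, -6), (2, 7)) = 13.0384
d((-5, -9), (-9, 8)) = 17.4642
d((-5, -9), (-8, 0)) = 9.4868
d((-5, -9), (2, 7)) = 17.4642
d((-9, 8), (-8, 0)) = 8.0623
d((-9, 8), (2, 7)) = 11.0454
d((-8, 0), (2, 7)) = 12.2066

Closest pair: (1, -6) and (-5, -9) with distance 6.7082

The closest pair is (1, -6) and (-5, -9) with Euclidean distance 6.7082. For 5 points, brute-force pairwise comparison is shown above. For large n, the divide-and-conquer algorithm (sort by x, recurse on halves, check the dividing strip) achieves O(n log n).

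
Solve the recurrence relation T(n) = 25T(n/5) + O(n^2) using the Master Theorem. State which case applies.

Master Theorem for T(n) = 25T(n/5) + O(n^2):

a = 25, b = 5, c = 2
log_b(a) = log_5(25) = 2.0000

Case 2: c = 2 = log_5(25) = 2.0000
T(n) = O(n^2 log n) = O(n^2 log n)

For T(n) = 25T(n/5) + O(n^2): log_5(25) = 2.0000. This is Case 2 of the Master Theorem (c = log_b(a), equal work at all levels), giving O(n^2 log n).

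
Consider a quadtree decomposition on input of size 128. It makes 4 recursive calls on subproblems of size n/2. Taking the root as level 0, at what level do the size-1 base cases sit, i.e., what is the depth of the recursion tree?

For divide and conquer with division factor 2:

Problem sizes at each level:
Level 0: 128
Level 1: 64
Level 2: 32
Level 3: 16
Level 4: 8
Level 5: 4
Level 6: 2
Level 7: 1

The root is level 0 and the size-1 base case is level 7 (the tree spans levels 0 through 7, i.e. 8 levels counting the root), so the depth is the number of divisions: log_2(128) = 7

The recursion tree depth is log_2(128) = 7. At each level, the problem size is divided by 2, so it takes 7 divisions to reduce to a base case of size 1. The algorithm makes 4 recursive calls at each level.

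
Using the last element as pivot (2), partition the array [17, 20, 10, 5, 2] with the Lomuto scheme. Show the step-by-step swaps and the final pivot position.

Lomuto partition with pivot = 2:

Initial array: [17, 20, 10, 5, 2]

arr[0]=17 > 2: no swap
arr[1]=20 > 2: no swap
arr[2]=10 > 2: no swap
arr[3]=5 > 2: no swap

Place pivot at position 0: [2, 20, 10, 5, 17]
Pivot position: 0

After partitioning with pivot 2, the array becomes [2, 20, 10, 5, 17]. The pivot is placed at index 0. All elements to the left of the pivot are <= 2, and all elements to the right are > 2.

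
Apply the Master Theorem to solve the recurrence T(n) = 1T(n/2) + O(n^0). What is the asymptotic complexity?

Master Theorem for T(n) = 1T(n/2) + O(n^0):

a = 1, b = 2, c = 0
log_b(a) = log_2(1) = 0.0000

Case 2: c = 0 = log_2(1) = 0.0000
T(n) = O(n^0 log n) = O(log n)

For T(n) = 1T(n/2) + O(n^0): log_2(1) = 0.0000. This is Case 2 of the Master Theorem (c = log_b(a), equal work at all levels), giving O(log n).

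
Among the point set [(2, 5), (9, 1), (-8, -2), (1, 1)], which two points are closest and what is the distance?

Computing all pairwise distances among 4 points:

d((2, 5), (9, 1)) = 8.0623
d((2, 5), (-8, -2)) = 12.2066
d((2, 5), (1, 1)) = 4.1231 <-- minimum
d((9, 1), (-8, -2)) = 17.2627
d((9, 1), (1, 1)) = 8.0
d((-8, -2), (1, 1)) = 9.4868

Closest pair: (2, 5) and (1, 1) with distance 4.1231

The closest pair is (2, 5) and (1, 1) with Euclidean distance 4.1231. For 4 points, brute-force pairwise comparison is shown above. For large n, the divide-and-conquer algorithm (sort by x, recurse on halves, check the dividing strip) achieves O(n log n).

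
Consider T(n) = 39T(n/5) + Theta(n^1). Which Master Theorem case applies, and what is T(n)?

Master Theorem for T(n) = 39T(n/5) + O(n^1):

a = 39, b = 5, c = 1
log_b(a) = log_5(39) = 2.2763

Case 1: c = 1 < log_5(39) = 2.2763
T(n) = O(n^(log_5 39))

For T(n) = 39T(n/5) + O(n^1): log_5(39) = 2.2763. This is Case 1 of the Master Theorem (c < log_b(a), work dominated by leaves), giving O(n^(log_5 39)).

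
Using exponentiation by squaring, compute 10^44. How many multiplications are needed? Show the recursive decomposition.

Computing 10^44 by squaring (build up from 10^1; each line after the first costs one multiplication):

10^1 = 10
10^2 = (10^1)^2 = 10^2 = 100
10^4 = (10^2)^2 = 100^2 = 10000
10^5 = 10 * 10^4 = 10 * 10000 = 100000
10^10 = (10^5)^2 = 100000^2 = 10000000000
10^11 = 10 * 10^10 = 10 * 10000000000 = 100000000000
10^22 = (10^11)^2 = 100000000000^2 = 10000000000000000000000
10^44 = (10^22)^2 = 10000000000000000000000^2 = 100000000000000000000000000000000000000000000

Result: 100000000000000000000000000000000000000000000
Multiplications needed: 7 (7 lines after 10^1)

10^44 = 100000000000000000000000000000000000000000000. Using exponentiation by squaring, this requires 7 multiplications. The key idea: if the exponent is even, square the half-power; if odd, multiply by the base once.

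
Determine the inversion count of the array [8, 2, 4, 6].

Finding inversions in [8, 2, 4, 6]:

(0, 1): arr[0]=8 > arr[1]=2
(0, 2): arr[0]=8 > arr[2]=4
(0, 3): arr[0]=8 > arr[3]=6

Total inversions: 3

The array has 3 inversion(s): (0,1), (0,2), (0,3). Each pair (i,j) satisfies i < j and arr[i] > arr[j].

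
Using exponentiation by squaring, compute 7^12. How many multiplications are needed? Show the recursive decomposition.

Computing 7^12 by squaring (build up from 7^1; each line after the first costs one multiplication):

7^1 = 7
7^2 = (7^1)^2 = 7^2 = 49
7^3 = 7 * 7^2 = 7 * 49 = 343
7^6 = (7^3)^2 = 343^2 = 117649
7^12 = (7^6)^2 = 117649^2 = 13841287201

Result: 13841287201
Multiplications needed: 4 (4 lines after 7^1)

7^12 = 13841287201. Using exponentiation by squaring, this requires 4 multiplications. The key idea: if the exponent is even, square the half-power; if odd, multiply by the base once.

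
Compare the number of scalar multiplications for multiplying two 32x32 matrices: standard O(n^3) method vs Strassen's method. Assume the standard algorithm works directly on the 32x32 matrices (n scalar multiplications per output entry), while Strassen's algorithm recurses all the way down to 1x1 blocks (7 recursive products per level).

Matrix multiplication for 32x32 matrices:

Standard algorithm: 32^3 = 32768 multiplications
Strassen's algorithm: 7^(log2(32)) = 7^5 = 16807 multiplications
Savings: 32768 - 16807 = 15961 multiplications

Standard: 32768 multiplications (32^3). Strassen: 16807 multiplications (7^5). Strassen reduces 8 recursive multiplications to 7 at each level.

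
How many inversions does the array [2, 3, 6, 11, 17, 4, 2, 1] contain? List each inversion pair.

Finding inversions in [2, 3, 6, 11, 17, 4, 2, 1]:

(0, 7): arr[0]=2 > arr[7]=1
(1, 6): arr[1]=3 > arr[6]=2
(1, 7): arr[1]=3 > arr[7]=1
(2, 5): arr[2]=6 > arr[5]=4
(2, 6): arr[2]=6 > arr[6]=2
(2, 7): arr[2]=6 > arr[7]=1
(3, 5): arr[3]=11 > arr[5]=4
(3, 6): arr[3]=11 > arr[6]=2
(3, 7): arr[3]=11 > arr[7]=1
(4, 5): arr[4]=17 > arr[5]=4
(4, 6): arr[4]=17 > arr[6]=2
(4, 7): arr[4]=17 > arr[7]=1
(5, 6): arr[5]=4 > arr[6]=2
(5, 7): arr[5]=4 > arr[7]=1
(6, 7): arr[6]=2 > arr[7]=1

Total inversions: 15

The array has 15 inversion(s): (0,7), (1,6), (1,7), (2,5), (2,6), (2,7), (3,5), (3,6), (3,7), (4,5), (4,6), (4,7), (5,6), (5,7), (6,7). Each pair (i,j) satisfies i < j and arr[i] > arr[j].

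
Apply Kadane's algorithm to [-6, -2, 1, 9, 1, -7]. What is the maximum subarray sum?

Using Kadane's algorithm on [-6, -2, 1, 9, 1, -7]:

Scanning through the array:
Position 1 (value -2): max_ending_here = -2, max_so_far = -2
Position 2 (value 1): max_ending_here = 1, max_so_far = 1
Position 3 (value 9): max_ending_here = 10, max_so_far = 10
Position 4 (value 1): max_ending_here = 11, max_so_far = 11
Position 5 (value -7): max_ending_here = 4, max_so_far = 11

Maximum subarray: [1, 9, 1]
Maximum sum: 11

The maximum subarray is [1, 9, 1] with sum 11. This subarray runs from index 2 to index 4.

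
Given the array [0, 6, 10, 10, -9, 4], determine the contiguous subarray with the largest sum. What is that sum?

Using Kadane's algorithm on [0, 6, 10, 10, -9, 4]:

Scanning through the array:
Position 1 (value 6): max_ending_here = 6, max_so_far = 6
Position 2 (value 10): max_ending_here = 16, max_so_far = 16
Position 3 (value 10): max_ending_here = 26, max_so_far = 26
Position 4 (value -9): max_ending_here = 17, max_so_far = 26
Position 5 (value 4): max_ending_here = 21, max_so_far = 26

Maximum subarray: [0, 6, 10, 10]
Maximum sum: 26

The maximum subarray is [0, 6, 10, 10] with sum 26. This subarray runs from index 0 to index 3.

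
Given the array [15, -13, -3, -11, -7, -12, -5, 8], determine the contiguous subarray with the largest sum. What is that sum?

Using Kadane's algorithm on [15, -13, -3, -11, -7, -12, -5, 8]:

Scanning through the array:
Position 1 (value -13): max_ending_here = 2, max_so_far = 15
Position 2 (value -3): max_ending_here = -1, max_so_far = 15
Position 3 (value -11): max_ending_here = -11, max_so_far = 15
Position 4 (value -7): max_ending_here = -7, max_so_far = 15
Position 5 (value -12): max_ending_here = -12, max_so_far = 15
Position 6 (value -5): max_ending_here = -5, max_so_far = 15
Position 7 (value 8): max_ending_here = 8, max_so_far = 15

Maximum subarray: [15]
Maximum sum: 15

The maximum subarray is [15] with sum 15. This subarray runs from index 0 to index 0.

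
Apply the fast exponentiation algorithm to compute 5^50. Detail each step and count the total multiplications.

Computing 5^50 by squaring (build up from 5^1; each line after the first costs one multiplication):

5^1 = 5
5^2 = (5^1)^2 = 5^2 = 25
5^3 = 5 * 5^2 = 5 * 25 = 125
5^6 = (5^3)^2 = 125^2 = 15625
5^12 = (5^6)^2 = 15625^2 = 244140625
5^24 = (5^12)^2 = 244140625^2 = 59604644775390625
5^25 = 5 * 5^24 = 5 * 59604644775390625 = 298023223876953125
5^50 = (5^25)^2 = 298023223876953125^2 = 88817841970012523233890533447265625

Result: 88817841970012523233890533447265625
Multiplications needed: 7 (7 lines after 5^1)

5^50 = 88817841970012523233890533447265625. Using exponentiation by squaring, this requires 7 multiplications. The key idea: if the exponent is even, square the half-power; if odd, multiply by the base once.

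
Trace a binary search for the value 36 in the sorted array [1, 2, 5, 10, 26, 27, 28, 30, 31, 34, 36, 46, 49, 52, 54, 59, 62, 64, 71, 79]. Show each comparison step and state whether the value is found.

Binary search for 36 in [1, 2, 5, 10, 26, 27, 28, 30, 31, 34, 36, 46, 49, 52, 54, 59, 62, 64, 71, 79]:

lo=0, hi=19, mid=9, arr[mid]=34 -> 34 < 36, search right half
lo=10, hi=19, mid=14, arr[mid]=54 -> 54 > 36, search left half
lo=10, hi=13, mid=11, arr[mid]=46 -> 46 > 36, search left half
lo=10, hi=10, mid=10, arr[mid]=36 -> Found target at index 10!

Binary search finds 36 at index 10 after 4 comparisons. The search repeatedly halves the search space by comparing with the middle element.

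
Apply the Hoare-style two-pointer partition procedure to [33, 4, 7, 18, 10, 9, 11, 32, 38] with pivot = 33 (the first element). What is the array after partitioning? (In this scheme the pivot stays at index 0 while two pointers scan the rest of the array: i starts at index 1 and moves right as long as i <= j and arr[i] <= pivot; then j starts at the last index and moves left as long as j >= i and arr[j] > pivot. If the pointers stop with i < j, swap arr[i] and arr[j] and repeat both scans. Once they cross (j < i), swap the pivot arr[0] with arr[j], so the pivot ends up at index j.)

Hoare-style two-pointer partition with pivot = 33:

Initial array: [33, 4, 7, 18, 10, 9, 11, 32, 38]

Pointers start at i = 1, j = 8.
i ends at 8, j ends at 7: the pointers have crossed (j < i), so scanning stops.

Swap pivot arr[0] with arr[7] to place pivot at position 7: [32, 4, 7, 18, 10, 9, 11, 33, 38]
Pivot position: 7

After partitioning with pivot 33, the array becomes [32, 4, 7, 18, 10, 9, 11, 33, 38]. The pivot is placed at index 7. All elements to the left of the pivot are <= 33, and all elements to the right are > 33.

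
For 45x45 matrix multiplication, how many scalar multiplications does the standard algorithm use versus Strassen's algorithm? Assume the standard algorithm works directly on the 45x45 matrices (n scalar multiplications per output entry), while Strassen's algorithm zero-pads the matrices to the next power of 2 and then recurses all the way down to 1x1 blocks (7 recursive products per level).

Matrix multiplication for 45x45 matrices:

Strassen's algorithm requires power-of-2 dimensions. Pad 45x45 to 64x64 (next power of 2).

Standard algorithm: 45^3 = 91125 multiplications
Strassen's algorithm: 7^(log2(64)) = 7^6 = 117649 multiplications
Difference: 91125 - 117649 = -26524 (Strassen uses MORE here due to padding overhead — for small or just-over-power-of-2 n, padding can outweigh the per-level savings)

Standard: 91125 multiplications (45^3). Strassen: 117649 multiplications (7^6, after padding to 64x64). Strassen reduces 8 recursive multiplications to 7 at each level.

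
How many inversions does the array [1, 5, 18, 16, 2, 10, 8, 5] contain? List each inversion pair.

Finding inversions in [1, 5, 18, 16, 2, 10, 8, 5]:

(1, 4): arr[1]=5 > arr[4]=2
(2, 3): arr[2]=18 > arr[3]=16
(2, 4): arr[2]=18 > arr[4]=2
(2, 5): arr[2]=18 > arr[5]=10
(2, 6): arr[2]=18 > arr[6]=8
(2, 7): arr[2]=18 > arr[7]=5
(3, 4): arr[3]=16 > arr[4]=2
(3, 5): arr[3]=16 > arr[5]=10
(3, 6): arr[3]=16 > arr[6]=8
(3, 7): arr[3]=16 > arr[7]=5
(5, 6): arr[5]=10 > arr[6]=8
(5, 7): arr[5]=10 > arr[7]=5
(6, 7): arr[6]=8 > arr[7]=5

Total inversions: 13

The array has 13 inversion(s): (1,4), (2,3), (2,4), (2,5), (2,6), (2,7), (3,4), (3,5), (3,6), (3,7), (5,6), (5,7), (6,7). Each pair (i,j) satisfies i < j and arr[i] > arr[j].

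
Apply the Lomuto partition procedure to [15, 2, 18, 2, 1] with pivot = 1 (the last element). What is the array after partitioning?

Lomuto partition with pivot = 1:

Initial array: [15, 2, 18, 2, 1]

arr[0]=15 > 1: no swap
arr[1]=2 > 1: no swap
arr[2]=18 > 1: no swap
arr[3]=2 > 1: no swap

Place pivot at position 0: [1, 2, 18, 2, 15]
Pivot position: 0

After partitioning with pivot 1, the array becomes [1, 2, 18, 2, 15]. The pivot is placed at index 0. All elements to the left of the pivot are <= 1, and all elements to the right are > 1.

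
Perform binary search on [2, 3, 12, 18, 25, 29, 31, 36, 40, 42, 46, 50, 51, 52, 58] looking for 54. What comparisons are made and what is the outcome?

Binary search for 54 in [2, 3, 12, 18, 25, 29, 31, 36, 40, 42, 46, 50, 51, 52, 58]:

lo=0, hi=14, mid=7, arr[mid]=36 -> 36 < 54, search right half
lo=8, hi=14, mid=11, arr[mid]=50 -> 50 < 54, search right half
lo=12, hi=14, mid=13, arr[mid]=52 -> 52 < 54, search right half
lo=14, hi=14, mid=14, arr[mid]=58 -> 58 > 54, search left half
lo=14 > hi=13, target 54 not found

Binary search determines that 54 is not in the array after 4 comparisons. The search space was exhausted without finding the target.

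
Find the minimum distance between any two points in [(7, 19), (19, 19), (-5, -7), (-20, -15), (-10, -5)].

Computing all pairwise distances among 5 points:

d((7, 19), (19, 19)) = 12.0
d((7, 19), (-5, -7)) = 28.6356
d((7, 19), (-20, -15)) = 43.4166
d((7, 19), (-10, -5)) = 29.4109
d((19, 19), (-5, -7)) = 35.3836
d((19, 19), (-20, -15)) = 51.7397
d((19, 19), (-10, -5)) = 37.6431
d((-5, -7), (-20, -15)) = 17.0
d((-5, -7), (-10, -5)) = 5.3852 <-- minimum
d((-20, -15), (-10, -5)) = 14.1421

Closest pair: (-5, -7) and (-10, -5) with distance 5.3852

The closest pair is (-5, -7) and (-10, -5) with Euclidean distance 5.3852. For 5 points, brute-force pairwise comparison is shown above. For large n, the divide-and-conquer algorithm (sort by x, recurse on halves, check the dividing strip) achieves O(n log n).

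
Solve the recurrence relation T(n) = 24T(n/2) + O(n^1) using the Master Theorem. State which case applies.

Master Theorem for T(n) = 24T(n/2) + O(n^1):

a = 24, b = 2, c = 1
log_b(a) = log_2(24) = 4.5850

Case 1: c = 1 < log_2(24) = 4.5850
T(n) = O(n^(log_2 24))

For T(n) = 24T(n/2) + O(n^1): log_2(24) = 4.5850. This is Case 1 of the Master Theorem (c < log_b(a), work dominated by leaves), giving O(n^(log_2 24)).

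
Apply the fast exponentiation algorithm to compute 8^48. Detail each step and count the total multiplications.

Computing 8^48 by squaring (build up from 8^1; each line after the first costs one multiplication):

8^1 = 8
8^2 = (8^1)^2 = 8^2 = 64
8^3 = 8 * 8^2 = 8 * 64 = 512
8^6 = (8^3)^2 = 512^2 = 262144
8^12 = (8^6)^2 = 262144^2 = 68719476736
8^24 = (8^12)^2 = 68719476736^2 = 4722366482869645213696
8^48 = (8^24)^2 = 4722366482869645213696^2 = 22300745198530623141535718272648361505980416

Result: 22300745198530623141535718272648361505980416
Multiplications needed: 6 (6 lines after 8^1)

8^48 = 22300745198530623141535718272648361505980416. Using exponentiation by squaring, this requires 6 multiplications. The key idea: if the exponent is even, square the half-power; if odd, multiply by the base once.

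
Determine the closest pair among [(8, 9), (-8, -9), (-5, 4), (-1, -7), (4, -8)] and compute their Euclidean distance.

Computing all pairwise distances among 5 points:

d((8, 9), (-8, -9)) = 24.0832
d((8, 9), (-5, 4)) = 13.9284
d((8, 9), (-1, -7)) = 18.3576
d((8, 9), (4, -8)) = 17.4642
d((-8, -9), (-5, 4)) = 13.3417
d((-8, -9), (-1, -7)) = 7.2801
d((-8, -9), (4, -8)) = 12.0416
d((-5, 4), (-1, -7)) = 11.7047
d((-5, 4), (4, -8)) = 15.0
d((-1, -7), (4, -8)) = 5.099 <-- minimum

Closest pair: (-1, -7) and (4, -8) with distance 5.099

The closest pair is (-1, -7) and (4, -8) with Euclidean distance 5.099. For 5 points, brute-force pairwise comparison is shown above. For large n, the divide-and-conquer algorithm (sort by x, recurse on halves, check the dividing strip) achieves O(n log n).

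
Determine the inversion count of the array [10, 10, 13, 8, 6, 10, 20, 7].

Finding inversions in [10, 10, 13, 8, 6, 10, 20, 7]:

(0, 3): arr[0]=10 > arr[3]=8
(0, 4): arr[0]=10 > arr[4]=6
(0, 7): arr[0]=10 > arr[7]=7
(1, 3): arr[1]=10 > arr[3]=8
(1, 4): arr[1]=10 > arr[4]=6
(1, 7): arr[1]=10 > arr[7]=7
(2, 3): arr[2]=13 > arr[3]=8
(2, 4): arr[2]=13 > arr[4]=6
(2, 5): arr[2]=13 > arr[5]=10
(2, 7): arr[2]=13 > arr[7]=7
(3, 4): arr[3]=8 > arr[4]=6
(3, 7): arr[3]=8 > arr[7]=7
(5, 7): arr[5]=10 > arr[7]=7
(6, 7): arr[6]=20 > arr[7]=7

Total inversions: 14

The array has 14 inversion(s): (0,3), (0,4), (0,7), (1,3), (1,4), (1,7), (2,3), (2,4), (2,5), (2,7), (3,4), (3,7), (5,7), (6,7). Each pair (i,j) satisfies i < j and arr[i] > arr[j].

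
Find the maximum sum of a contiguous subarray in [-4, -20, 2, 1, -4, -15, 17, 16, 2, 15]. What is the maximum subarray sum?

Using Kadane's algorithm on [-4, -20, 2, 1, -4, -15, 17, 16, 2, 15]:

Scanning through the array:
Position 1 (value -20): max_ending_here = -20, max_so_far = -4
Position 2 (value 2): max_ending_here = 2, max_so_far = 2
Position 3 (value 1): max_ending_here = 3, max_so_far = 3
Position 4 (value -4): max_ending_here = -1, max_so_far = 3
Position 5 (value -15): max_ending_here = -15, max_so_far = 3
Position 6 (value 17): max_ending_here = 17, max_so_far = 17
Position 7 (value 16): max_ending_here = 33, max_so_far = 33
Position 8 (value 2): max_ending_here = 35, max_so_far = 35
Position 9 (value 15): max_ending_here = 50, max_so_far = 50

Maximum subarray: [17, 16, 2, 15]
Maximum sum: 50

The maximum subarray is [17, 16, 2, 15] with sum 50. This subarray runs from index 6 to index 9.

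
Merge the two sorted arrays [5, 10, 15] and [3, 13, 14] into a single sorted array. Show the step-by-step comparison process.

Merging process:

Compare 5 vs 3: take 3 from right. Merged: [3]
Compare 5 vs 13: take 5 from left. Merged: [3, 5]
Compare 10 vs 13: take 10 from left. Merged: [3, 5, 10]
Compare 15 vs 13: take 13 from right. Merged: [3, 5, 10, 13]
Compare 15 vs 14: take 14 from right. Merged: [3, 5, 10, 13, 14]
Append remaining from left: [15]. Merged: [3, 5, 10, 13, 14, 15]

Final merged array: [3, 5, 10, 13, 14, 15]
Total comparisons: 5

The merged array is [3, 5, 10, 13, 14, 15], requiring 5 comparisons. The merge step runs in O(n) time where n is the total number of elements.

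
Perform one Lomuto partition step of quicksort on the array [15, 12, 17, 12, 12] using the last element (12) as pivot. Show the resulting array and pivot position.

Lomuto partition with pivot = 12:

Initial array: [15, 12, 17, 12, 12]

arr[0]=15 > 12: no swap
arr[1]=12 <= 12: swap with position 0, array becomes [12, 15, 17, 12, 12]
arr[2]=17 > 12: no swap
arr[3]=12 <= 12: swap with position 1, array becomes [12, 12, 17, 15, 12]

Place pivot at position 2: [12, 12, 12, 15, 17]
Pivot position: 2

After partitioning with pivot 12, the array becomes [12, 12, 12, 15, 17]. The pivot is placed at index 2. All elements to the left of the pivot are <= 12, and all elements to the right are > 12.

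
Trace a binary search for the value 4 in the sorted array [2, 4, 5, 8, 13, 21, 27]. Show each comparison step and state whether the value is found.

Binary search for 4 in [2, 4, 5, 8, 13, 21, 27]:

lo=0, hi=6, mid=3, arr[mid]=8 -> 8 > 4, search left half
lo=0, hi=2, mid=1, arr[mid]=4 -> Found target at index 1!

Binary search finds 4 at index 1 after 2 comparisons. The search repeatedly halves the search space by comparing with the middle element.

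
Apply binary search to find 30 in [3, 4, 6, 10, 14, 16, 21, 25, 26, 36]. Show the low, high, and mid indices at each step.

Binary search for 30 in [3, 4, 6, 10, 14, 16, 21, 25, 26, 36]:

lo=0, hi=9, mid=4, arr[mid]=14 -> 14 < 30, search right half
lo=5, hi=9, mid=7, arr[mid]=25 -> 25 < 30, search right half
lo=8, hi=9, mid=8, arr[mid]=26 -> 26 < 30, search right half
lo=9, hi=9, mid=9, arr[mid]=36 -> 36 > 30, search left half
lo=9 > hi=8, target 30 not found

Binary search determines that 30 is not in the array after 4 comparisons. The search space was exhausted without finding the target.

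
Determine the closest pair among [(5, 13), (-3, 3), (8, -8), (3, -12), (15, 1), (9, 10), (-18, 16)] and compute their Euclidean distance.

Computing all pairwise distances among 7 points:

d((5, 13), (-3, 3)) = 12.8062
d((5, 13), (8, -8)) = 21.2132
d((5, 13), (3, -12)) = 25.0799
d((5, 13), (15, 1)) = 15.6205
d((5, 13), (9, 10)) = 5.0 <-- minimum
d((5, 13), (-18, 16)) = 23.1948
d((-3, 3), (8, -8)) = 15.5563
d((-3, 3), (3, -12)) = 16.1555
d((-3, 3), (15, 1)) = 18.1108
d((-3, 3), (9, 10)) = 13.8924
d((-3, 3), (-18, 16)) = 19.8494
d((8, -8), (3, -12)) = 6.4031
d((8, -8), (15, 1)) = 11.4018
d((8, -8), (9, 10)) = 18.0278
d((8, -8), (-18, 16)) = 35.3836
d((3, -12), (15, 1)) = 17.6918
d((3, -12), (9, 10)) = 22.8035
d((3, -12), (-18, 16)) = 35.0
d((15, 1), (9, 10)) = 10.8167
d((15, 1), (-18, 16)) = 36.2491
d((9, 10), (-18, 16)) = 27.6586

Closest pair: (5, 13) and (9, 10) with distance 5.0

The closest pair is (5, 13) and (9, 10) with Euclidean distance 5.0. For 7 points, brute-force pairwise comparison is shown above. For large n, the divide-and-conquer algorithm (sort by x, recurse on halves, check the dividing strip) achieves O(n log n).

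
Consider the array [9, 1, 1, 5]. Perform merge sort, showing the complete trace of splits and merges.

Merge sort trace:

Split: [9, 1, 1, 5] -> [9, 1] and [1, 5]
  Split: [9, 1] -> [9] and [1]
  Merge: [9] + [1] -> [1, 9]
  Split: [1, 5] -> [1] and [5]
  Merge: [1] + [5] -> [1, 5]
Merge: [1, 9] + [1, 5] -> [1, 1, 5, 9]

Final sorted array: [1, 1, 5, 9]

The merge sort proceeds by recursively splitting the array and merging sorted halves.
After all merges, the sorted array is [1, 1, 5, 9].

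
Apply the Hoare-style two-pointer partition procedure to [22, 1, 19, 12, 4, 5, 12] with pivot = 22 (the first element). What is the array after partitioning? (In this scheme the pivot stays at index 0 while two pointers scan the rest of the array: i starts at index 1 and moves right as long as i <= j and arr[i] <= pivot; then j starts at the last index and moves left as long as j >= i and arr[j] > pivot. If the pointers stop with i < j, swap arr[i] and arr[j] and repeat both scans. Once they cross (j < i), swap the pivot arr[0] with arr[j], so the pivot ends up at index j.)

Hoare-style two-pointer partition with pivot = 22:

Initial array: [22, 1, 19, 12, 4, 5, 12]

Pointers start at i = 1, j = 6.
i ends at 7, j ends at 6: the pointers have crossed (j < i), so scanning stops.

Swap pivot arr[0] with arr[6] to place pivot at position 6: [12, 1, 19, 12, 4, 5, 22]
Pivot position: 6

After partitioning with pivot 22, the array becomes [12, 1, 19, 12, 4, 5, 22]. The pivot is placed at index 6. All elements to the left of the pivot are <= 22, and all elements to the right are > 22.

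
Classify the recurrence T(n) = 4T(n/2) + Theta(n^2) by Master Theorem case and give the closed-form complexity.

Master Theorem for T(n) = 4T(n/2) + O(n^2):

a = 4, b = 2, c = 2
log_b(a) = log_2(4) = 2.0000

Case 2: c = 2 = log_2(4) = 2.0000
T(n) = O(n^2 log n) = O(n^2 log n)

For T(n) = 4T(n/2) + O(n^2): log_2(4) = 2.0000. This is Case 2 of the Master Theorem (c = log_b(a), equal work at all levels), giving O(n^2 log n).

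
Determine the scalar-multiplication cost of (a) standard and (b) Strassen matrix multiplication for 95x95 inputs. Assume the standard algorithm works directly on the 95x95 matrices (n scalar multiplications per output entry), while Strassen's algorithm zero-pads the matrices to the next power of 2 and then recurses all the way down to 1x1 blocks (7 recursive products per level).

Matrix multiplication for 95x95 matrices:

Strassen's algorithm requires power-of-2 dimensions. Pad 95x95 to 128x128 (next power of 2).

Standard algorithm: 95^3 = 857375 multiplications
Strassen's algorithm: 7^(log2(128)) = 7^7 = 823543 multiplications
Savings: 857375 - 823543 = 33832 multiplications

Standard: 857375 multiplications (95^3). Strassen: 823543 multiplications (7^7, after padding to 128x128). Strassen reduces 8 recursive multiplications to 7 at each level.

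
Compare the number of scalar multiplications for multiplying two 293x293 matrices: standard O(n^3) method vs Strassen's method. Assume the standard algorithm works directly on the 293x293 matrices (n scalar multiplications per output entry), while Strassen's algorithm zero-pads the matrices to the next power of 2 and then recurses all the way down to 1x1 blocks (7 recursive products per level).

Matrix multiplication for 293x293 matrices:

Strassen's algorithm requires power-of-2 dimensions. Pad 293x293 to 512x512 (next power of 2).

Standard algorithm: 293^3 = 25153757 multiplications
Strassen's algorithm: 7^(log2(512)) = 7^9 = 40353607 multiplications
Difference: 25153757 - 40353607 = -15199850 (Strassen uses MORE here due to padding overhead — for small or just-over-power-of-2 n, padding can outweigh the per-level savings)

Standard: 25153757 multiplications (293^3). Strassen: 40353607 multiplications (7^9, after padding to 512x512). Strassen reduces 8 recursive multiplications to 7 at each level.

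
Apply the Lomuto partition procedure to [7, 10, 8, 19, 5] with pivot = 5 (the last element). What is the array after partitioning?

Lomuto partition with pivot = 5:

Initial array: [7, 10, 8, 19, 5]

arr[0]=7 > 5: no swap
arr[1]=10 > 5: no swap
arr[2]=8 > 5: no swap
arr[3]=19 > 5: no swap

Place pivot at position 0: [5, 10, 8, 19, 7]
Pivot position: 0

After partitioning with pivot 5, the array becomes [5, 10, 8, 19, 7]. The pivot is placed at index 0. All elements to the left of the pivot are <= 5, and all elements to the right are > 5.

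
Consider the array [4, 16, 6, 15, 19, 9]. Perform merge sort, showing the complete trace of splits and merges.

Merge sort trace:

Split: [4, 16, 6, 15, 19, 9] -> [4, 16, 6] and [15, 19, 9]
  Split: [4, 16, 6] -> [4] and [16, 6]
    Split: [16, 6] -> [16] and [6]
    Merge: [16] + [6] -> [6, 16]
  Merge: [4] + [6, 16] -> [4, 6, 16]
  Split: [15, 19, 9] -> [15] and [19, 9]
    Split: [19, 9] -> [19] and [9]
    Merge: [19] + [9] -> [9, 19]
  Merge: [15] + [9, 19] -> [9, 15, 19]
Merge: [4, 6, 16] + [9, 15, 19] -> [4, 6, 9, 15, 16, 19]

Final sorted array: [4, 6, 9, 15, 16, 19]

The merge sort proceeds by recursively splitting the array and merging sorted halves.
After all merges, the sorted array is [4, 6, 9, 15, 16, 19].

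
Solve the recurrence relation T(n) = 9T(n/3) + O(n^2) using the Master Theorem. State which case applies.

Master Theorem for T(n) = 9T(n/3) + O(n^2):

a = 9, b = 3, c = 2
log_b(a) = log_3(9) = 2.0000

Case 2: c = 2 = log_3(9) = 2.0000
T(n) = O(n^2 log n) = O(n^2 log n)

For T(n) = 9T(n/3) + O(n^2): log_3(9) = 2.0000. This is Case 2 of the Master Theorem (c = log_b(a), equal work at all levels), giving O(n^2 log n).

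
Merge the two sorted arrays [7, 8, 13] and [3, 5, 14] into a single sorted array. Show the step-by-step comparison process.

Merging process:

Compare 7 vs 3: take 3 from right. Merged: [3]
Compare 7 vs 5: take 5 from right. Merged: [3, 5]
Compare 7 vs 14: take 7 from left. Merged: [3, 5, 7]
Compare 8 vs 14: take 8 from left. Merged: [3, 5, 7, 8]
Compare 13 vs 14: take 13 from left. Merged: [3, 5, 7, 8, 13]
Append remaining from right: [14]. Merged: [3, 5, 7, 8, 13, 14]

Final merged array: [3, 5, 7, 8, 13, 14]
Total comparisons: 5

The merged array is [3, 5, 7, 8, 13, 14], requiring 5 comparisons. The merge step runs in O(n) time where n is the total number of elements.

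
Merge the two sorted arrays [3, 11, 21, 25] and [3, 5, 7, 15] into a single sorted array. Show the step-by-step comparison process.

Merging process:

Compare 3 vs 3: take 3 from left. Merged: [3]
Compare 11 vs 3: take 3 from right. Merged: [3, 3]
Compare 11 vs 5: take 5 from right. Merged: [3, 3, 5]
Compare 11 vs 7: take 7 from right. Merged: [3, 3, 5, 7]
Compare 11 vs 15: take 11 from left. Merged: [3, 3, 5, 7, 11]
Compare 21 vs 15: take 15 from right. Merged: [3, 3, 5, 7, 11, 15]
Append remaining from left: [21, 25]. Merged: [3, 3, 5, 7, 11, 15, 21, 25]

Final merged array: [3, 3, 5, 7, 11, 15, 21, 25]
Total comparisons: 6

The merged array is [3, 3, 5, 7, 11, 15, 21, 25], requiring 6 comparisons. The merge step runs in O(n) time where n is the total number of elements.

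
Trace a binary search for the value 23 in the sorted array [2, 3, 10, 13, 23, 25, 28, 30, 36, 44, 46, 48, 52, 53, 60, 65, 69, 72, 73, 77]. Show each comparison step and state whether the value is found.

Binary search for 23 in [2, 3, 10, 13, 23, 25, 28, 30, 36, 44, 46, 48, 52, 53, 60, 65, 69, 72, 73, 77]:

lo=0, hi=19, mid=9, arr[mid]=44 -> 44 > 23, search left half
lo=0, hi=8, mid=4, arr[mid]=23 -> Found target at index 4!

Binary search finds 23 at index 4 after 2 comparisons. The search repeatedly halves the search space by comparing with the middle element.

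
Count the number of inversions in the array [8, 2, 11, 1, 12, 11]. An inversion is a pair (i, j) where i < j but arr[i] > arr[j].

Finding inversions in [8, 2, 11, 1, 12, 11]:

(0, 1): arr[0]=8 > arr[1]=2
(0, 3): arr[0]=8 > arr[3]=1
(1, 3): arr[1]=2 > arr[3]=1
(2, 3): arr[2]=11 > arr[3]=1
(4, 5): arr[4]=12 > arr[5]=11

Total inversions: 5

The array has 5 inversion(s): (0,1), (0,3), (1,3), (2,3), (4,5). Each pair (i,j) satisfies i < j and arr[i] > arr[j].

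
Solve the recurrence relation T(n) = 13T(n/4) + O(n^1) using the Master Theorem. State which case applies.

Master Theorem for T(n) = 13T(n/4) + O(n^1):

a = 13, b = 4, c = 1
log_b(a) = log_4(13) = 1.8502

Case 1: c = 1 < log_4(13) = 1.8502
T(n) = O(n^(log_4 13))

For T(n) = 13T(n/4) + O(n^1): log_4(13) = 1.8502. This is Case 1 of the Master Theorem (c < log_b(a), work dominated by leaves), giving O(n^(log_4 13)).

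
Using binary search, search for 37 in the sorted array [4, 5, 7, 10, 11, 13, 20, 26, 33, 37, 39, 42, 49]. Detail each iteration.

Binary search for 37 in [4, 5, 7, 10, 11, 13, 20, 26, 33, 37, 39, 42, 49]:

lo=0, hi=12, mid=6, arr[mid]=20 -> 20 < 37, search right half
lo=7, hi=12, mid=9, arr[mid]=37 -> Found target at index 9!

Binary search finds 37 at index 9 after 2 comparisons. The search repeatedly halves the search space by comparing with the middle element.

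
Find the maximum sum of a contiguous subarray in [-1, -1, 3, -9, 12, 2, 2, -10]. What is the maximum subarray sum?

Using Kadane's algorithm on [-1, -1, 3, -9, 12, 2, 2, -10]:

Scanning through the array:
Position 1 (value -1): max_ending_here = -1, max_so_far = -1
Position 2 (value 3): max_ending_here = 3, max_so_far = 3
Position 3 (value -9): max_ending_here = -6, max_so_far = 3
Position 4 (value 12): max_ending_here = 12, max_so_far = 12
Position 5 (value 2): max_ending_here = 14, max_so_far = 14
Position 6 (value 2): max_ending_here = 16, max_so_far = 16
Position 7 (value -10): max_ending_here = 6, max_so_far = 16

Maximum subarray: [12, 2, 2]
Maximum sum: 16

The maximum subarray is [12, 2, 2] with sum 16. This subarray runs from index 4 to index 6.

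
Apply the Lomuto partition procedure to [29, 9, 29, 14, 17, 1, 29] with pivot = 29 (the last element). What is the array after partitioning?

Lomuto partition with pivot = 29:

Initial array: [29, 9, 29, 14, 17, 1, 29]

arr[0]=29 <= 29: swap with position 0, array becomes [29, 9, 29, 14, 17, 1, 29]
arr[1]=9 <= 29: swap with position 1, array becomes [29, 9, 29, 14, 17, 1, 29]
arr[2]=29 <= 29: swap with position 2, array becomes [29, 9, 29, 14, 17, 1, 29]
arr[3]=14 <= 29: swap with position 3, array becomes [29, 9, 29, 14, 17, 1, 29]
arr[4]=17 <= 29: swap with position 4, array becomes [29, 9, 29, 14, 17, 1, 29]
arr[5]=1 <= 29: swap with position 5, array becomes [29, 9, 29, 14, 17, 1, 29]

Place pivot at position 6: [29, 9, 29, 14, 17, 1, 29]
Pivot position: 6

After partitioning with pivot 29, the array becomes [29, 9, 29, 14, 17, 1, 29]. The pivot is placed at index 6. All elements to the left of the pivot are <= 29, and all elements to the right are > 29.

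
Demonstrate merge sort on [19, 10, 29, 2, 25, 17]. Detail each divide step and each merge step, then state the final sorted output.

Merge sort trace:

Split: [19, 10, 29, 2, 25, 17] -> [19, 10, 29] and [2, 25, 17]
  Split: [19, 10, 29] -> [19] and [10, 29]
    Split: [10, 29] -> [10] and [29]
    Merge: [10] + [29] -> [10, 29]
  Merge: [19] + [10, 29] -> [10, 19, 29]
  Split: [2, 25, 17] -> [2] and [25, 17]
    Split: [25, 17] -> [25] and [17]
    Merge: [25] + [17] -> [17, 25]
  Merge: [2] + [17, 25] -> [2, 17, 25]
Merge: [10, 19, 29] + [2, 17, 25] -> [2, 10, 17, 19, 25, 29]

Final sorted array: [2, 10, 17, 19, 25, 29]

The merge sort proceeds by recursively splitting the array and merging sorted halves.
After all merges, the sorted array is [2, 10, 17, 19, 25, 29].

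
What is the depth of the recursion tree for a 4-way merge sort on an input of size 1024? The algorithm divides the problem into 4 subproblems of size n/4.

For divide and conquer with division factor 4:

Problem sizes at each level:
Level 0: 1024
Level 1: 256
Level 2: 64
Level 3: 16
Level 4: 4
Level 5: 1

The root is level 0 and the size-1 base case is level 5 (the tree spans levels 0 through 5, i.e. 6 levels counting the root), so the depth is the number of divisions: log_4(1024) = 5

The recursion tree depth is log_4(1024) = 5. At each level, the problem size is divided by 4, so it takes 5 divisions to reduce to a base case of size 1. The algorithm makes 4 recursive calls at each level.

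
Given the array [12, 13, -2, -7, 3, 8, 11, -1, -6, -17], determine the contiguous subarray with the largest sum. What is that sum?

Using Kadane's algorithm on [12, 13, -2, -7, 3, 8, 11, -1, -6, -17]:

Scanning through the array:
Position 1 (value 13): max_ending_here = 25, max_so_far = 25
Position 2 (value -2): max_ending_here = 23, max_so_far = 25
Position 3 (value -7): max_ending_here = 16, max_so_far = 25
Position 4 (value 3): max_ending_here = 19, max_so_far = 25
Position 5 (value 8): max_ending_here = 27, max_so_far = 27
Position 6 (value 11): max_ending_here = 38, max_so_far = 38
Position 7 (value -1): max_ending_here = 37, max_so_far = 38
Position 8 (value -6): max_ending_here = 31, max_so_far = 38
Position 9 (value -17): max_ending_here = 14, max_so_far = 38

Maximum subarray: [12, 13, -2, -7, 3, 8, 11]
Maximum sum: 38

The maximum subarray is [12, 13, -2, -7, 3, 8, 11] with sum 38. This subarray runs from index 0 to index 6.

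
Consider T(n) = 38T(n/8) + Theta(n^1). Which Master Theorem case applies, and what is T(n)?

Master Theorem for T(n) = 38T(n/8) + O(n^1):

a = 38, b = 8, c = 1
log_b(a) = log_8(38) = 1.7493

Case 1: c = 1 < log_8(38) = 1.7493
T(n) = O(n^(log_8 38))

For T(n) = 38T(n/8) + O(n^1): log_8(38) = 1.7493. This is Case 1 of the Master Theorem (c < log_b(a), work dominated by leaves), giving O(n^(log_8 38)).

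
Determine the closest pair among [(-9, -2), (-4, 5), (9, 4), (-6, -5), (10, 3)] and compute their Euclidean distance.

Computing all pairwise distances among 5 points:

d((-9, -2), (-4, 5)) = 8.6023
d((-9, -2), (9, 4)) = 18.9737
d((-9, -2), (-6, -5)) = 4.2426
d((-9, -2), (10, 3)) = 19.6469
d((-4, 5), (9, 4)) = 13.0384
d((-4, 5), (-6, -5)) = 10.198
d((-4, 5), (10, 3)) = 14.1421
d((9, 4), (-6, -5)) = 17.4929
d((9, 4), (10, 3)) = 1.4142 <-- minimum
d((-6, -5), (10, 3)) = 17.8885

Closest pair: (9, 4) and (10, 3) with distance 1.4142

The closest pair is (9, 4) and (10, 3) with Euclidean distance 1.4142. For 5 points, brute-force pairwise comparison is shown above. For large n, the divide-and-conquer algorithm (sort by x, recurse on halves, check the dividing strip) achieves O(n log n).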